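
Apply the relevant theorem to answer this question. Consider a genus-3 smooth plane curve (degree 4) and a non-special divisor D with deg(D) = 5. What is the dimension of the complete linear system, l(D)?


First, compute the genus of a smooth plane curve of degree 4:
g = (d-1)(d-2)/2 = (4-1)(4-2)/2 = 3
For a non-special divisor D (i.e., h^1(D) = 0), Riemann-Roch gives:
l(D) = deg(D) - g + 1
Since deg(D) = 5 >= 2g - 1 = 5, D is non-special.
l(D) = 5 - 3 + 1 = 3

3


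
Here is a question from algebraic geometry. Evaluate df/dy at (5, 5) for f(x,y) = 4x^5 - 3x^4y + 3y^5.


df/dy = (-3)*x^4 + 5*3*y^4
At (5,5): (-3)*5^4 + 5*3*5^4
= -1875 + 9375
= 7500

7500


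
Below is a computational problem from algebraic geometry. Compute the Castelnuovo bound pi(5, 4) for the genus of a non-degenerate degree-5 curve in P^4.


Castelnuovo's bound: write d - 1 = m(r-1) + epsilon with 0 <= epsilon < r-1.
d - 1 = 5 - 1 = 4
r - 1 = 4 - 1 = 3
4 = 1*3 + 1, so m = 1, epsilon = 1
pi(d, r) = m(m-1)(r-1)/2 + m*epsilon
= 1*0*3/2 + 1*1
= 0/2 + 1
= 0 + 1 = 1

1


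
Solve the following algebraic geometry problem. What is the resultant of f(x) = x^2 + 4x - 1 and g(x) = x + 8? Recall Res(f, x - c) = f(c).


For Res(f, x - c), we evaluate f at x = c.
f(-8) = (-8)^2 + 4*(-8) - 1
= 64 - 32 - 1
= 32 - 1 = 31
Res(f, g) = 31

31


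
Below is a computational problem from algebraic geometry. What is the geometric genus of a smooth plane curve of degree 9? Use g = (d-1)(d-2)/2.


Using the genus formula for smooth plane curves:
g = (d-1)(d-2)/2
g = (9-1)(9-2)/2
g = 8*7/2
g = 56/2 = 28

28


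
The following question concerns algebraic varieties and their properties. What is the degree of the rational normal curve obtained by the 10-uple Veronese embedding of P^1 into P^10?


The rational normal curve in P^10 is the image of P^1 under the 10-uple Veronese.
A general hyperplane in P^10 pulls back to a degree-10 form on P^1, which has 10 zeros,
so the curve meets a general hyperplane in 10 points. Degree = 10.

10


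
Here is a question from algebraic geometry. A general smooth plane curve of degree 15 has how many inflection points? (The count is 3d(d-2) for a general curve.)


For a general smooth plane curve C of degree d, the inflection points are
the intersection of C with its Hessian curve, which has degree 3(d-2).
By Bezout, the total intersection number is d * 3(d-2) = 15 * 39 = 585.
For a general curve every flex is ordinary, so each contributes
multiplicity 1 to C·Hess(C), and the number of distinct inflection
points is 3d(d-2).
Inflection points = 3*15*(15-2) = 3*15*13 = 585

585


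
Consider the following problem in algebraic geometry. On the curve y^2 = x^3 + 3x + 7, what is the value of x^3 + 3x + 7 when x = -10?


Compute x^3 + 3x + 7 at x = -10:
x^3 = (-10)^3 = -1000
3*x = 3*(-10) = -30
Sum: -1000 - 30 + 7 = -1023

-1023


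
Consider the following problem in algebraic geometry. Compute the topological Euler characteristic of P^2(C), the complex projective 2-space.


The complex projective space P^2 has one cell in each even real dimension 0, 2, ..., 4.
The cohomology groups are H^{2k}(P^2) = Z for k = 0,...,2, and 0 otherwise.
Euler characteristic = sum of Betti numbers = 1 per even-dimensional cohomology group.
chi(P^2) = 2 + 1 = 3

3


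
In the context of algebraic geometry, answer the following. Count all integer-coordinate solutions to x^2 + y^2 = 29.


Systematically check integer values of x where x^2 <= 29.
For each valid x, check if 29 - x^2 is a perfect square.
x=2: 29 - 4 = 25, sqrt = 5 (valid)
x=5: 29 - 25 = 4, sqrt = 2 (valid)
Total integer solutions found: 8

8


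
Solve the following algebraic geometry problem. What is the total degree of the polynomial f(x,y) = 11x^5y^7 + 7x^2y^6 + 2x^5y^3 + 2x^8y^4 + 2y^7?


Examine each term for its total degree (sum of exponents).
  Term '11x^5y^7' has total degree 5+7 = 12.
  Term '7x^2y^6' has total degree 2+6 = 8.
  Term '2x^5y^3' has total degree 5+3 = 8.
  Term '2x^8y^4' has total degree 8+4 = 12.
  Term '2y^7' has total degree 0+7 = 7.
The maximum total degree among all terms is 12.

12


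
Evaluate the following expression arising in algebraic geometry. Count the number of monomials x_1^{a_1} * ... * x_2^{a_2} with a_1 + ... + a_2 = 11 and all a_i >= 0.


The number of degree-11 monomials in 2 variables is C(d+n-1, n-1).
= C(11+2-1, 2-1) = C(12, 1)
= 12

12


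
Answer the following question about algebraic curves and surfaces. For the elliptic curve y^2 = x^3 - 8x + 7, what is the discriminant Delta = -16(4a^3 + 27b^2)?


Compute each component:
4a^3 = 4*(-8)^3 = 4*(-512) = -2048
27b^2 = 27*7^2 = 27*49 = 1323
4a^3 + 27b^2 = -2048 + 1323 = -725
Delta = -16*(-725) = 11600

11600


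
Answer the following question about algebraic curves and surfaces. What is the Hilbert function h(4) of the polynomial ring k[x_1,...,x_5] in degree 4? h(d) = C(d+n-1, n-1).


The Hilbert function for the polynomial ring in 5 variables is:
h(d) = C(d+n-1, n-1)
h(4) = C(4+5-1, 5-1) = C(8, 4)
= 8! / (4! * 4!)
= 70

70


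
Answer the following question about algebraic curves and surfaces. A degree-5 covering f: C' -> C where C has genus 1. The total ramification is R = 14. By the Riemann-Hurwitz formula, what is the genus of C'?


Riemann-Hurwitz formula: 2g' - 2 = d(2g - 2) + R
Given: d = 5, g = 1, R = 14
2g' - 2 = 5*(2*1 - 2) + 14
2g' - 2 = 5*0 + 14
2g' - 2 = 0 + 14 = 14
2g' = 16
g' = 8

8


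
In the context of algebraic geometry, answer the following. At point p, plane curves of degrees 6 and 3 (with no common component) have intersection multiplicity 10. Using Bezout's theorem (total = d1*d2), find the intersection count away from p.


By Bezout's theorem, the total intersection number is d1 * d2.
Total = 6 * 3 = 18
Intersection multiplicity at p = 10
Remaining intersections = 18 - 10 = 8

8


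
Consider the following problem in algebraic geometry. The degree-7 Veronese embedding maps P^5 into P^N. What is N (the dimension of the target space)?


The Veronese embedding v_d: P^n -> P^N maps each point to all
degree-d monomials in n+1 homogeneous coordinates.
N = C(n+d, d) - 1
N = C(5+7, 7) - 1
N = C(12, 7) - 1
C(12, 7) = 792
N = 792 - 1 = 791

791


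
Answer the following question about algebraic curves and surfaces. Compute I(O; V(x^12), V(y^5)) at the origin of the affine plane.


The intersection multiplicity of V(x^a) and V(y^b) at the origin is:
I(O; V(x^12), V(y^5)) = dim_k(k[x,y]/(x^12, y^5))
A basis for k[x,y]/(x^12, y^5) is the set of monomials x^i * y^j
where 0 <= i < 12 and 0 <= j < 5.
The number of such monomials is 12 * 5 = 60

60


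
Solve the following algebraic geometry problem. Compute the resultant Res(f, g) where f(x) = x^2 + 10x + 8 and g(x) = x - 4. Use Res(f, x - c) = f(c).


For Res(f, x - c), we evaluate f at x = c.
f(4) = 4^2 + 10*4 + 8
= 16 + 40 + 8
= 56 + 8 = 64
Res(f, g) = 64

64


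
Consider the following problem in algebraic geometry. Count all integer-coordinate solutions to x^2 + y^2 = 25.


Systematically check integer values of x where x^2 <= 25.
For each valid x, check if 25 - x^2 is a perfect square.
x=0: 25 - 0 = 25, sqrt = 5 (valid)
x=3: 25 - 9 = 16, sqrt = 4 (valid)
x=4: 25 - 16 = 9, sqrt = 3 (valid)
x=5: 25 - 25 = 0, sqrt = 0 (valid)
Total integer solutions found: 12

12


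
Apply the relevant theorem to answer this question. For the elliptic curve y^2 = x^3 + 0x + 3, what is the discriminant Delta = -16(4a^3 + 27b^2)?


Compute each component:
4a^3 = 4*0^3 = 4*0 = 0
27b^2 = 27*3^2 = 27*9 = 243
4a^3 + 27b^2 = 0 + 243 = 243
Delta = -16*243 = -3888

-3888


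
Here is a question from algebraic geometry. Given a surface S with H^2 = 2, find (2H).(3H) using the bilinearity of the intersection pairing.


Using bilinearity of the intersection pairing on a surface S:
(aH).(bH) = ab * (H.H)
We have H^2 = 2.
D.E = (2H).(3H) = 2*3*2
= 6*2
= 12

12


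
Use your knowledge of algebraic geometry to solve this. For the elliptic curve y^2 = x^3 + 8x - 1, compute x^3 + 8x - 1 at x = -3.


Compute x^3 + 8x - 1 at x = -3:
x^3 = (-3)^3 = -27
8*x = 8*(-3) = -24
Sum: -27 - 24 - 1 = -52

-52


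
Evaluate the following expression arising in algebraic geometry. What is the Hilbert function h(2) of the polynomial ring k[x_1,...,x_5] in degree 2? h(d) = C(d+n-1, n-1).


The Hilbert function for the polynomial ring in 5 variables is:
h(d) = C(d+n-1, n-1)
h(2) = C(2+5-1, 5-1) = C(6, 4)
= 6! / (4! * 2!)
= 15

15


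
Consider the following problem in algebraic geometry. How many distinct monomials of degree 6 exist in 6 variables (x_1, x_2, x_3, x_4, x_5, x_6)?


The number of degree-6 monomials in 6 variables is C(d+n-1, n-1).
= C(6+6-1, 6-1) = C(11, 5)
= 462

462


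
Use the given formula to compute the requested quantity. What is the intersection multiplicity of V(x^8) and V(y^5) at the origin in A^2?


The intersection multiplicity of V(x^a) and V(y^b) at the origin is:
I(O; V(x^8), V(y^5)) = dim_k(k[x,y]/(x^8, y^5))
A basis for k[x,y]/(x^8, y^5) is the set of monomials x^i * y^j
where 0 <= i < 8 and 0 <= j < 5.
The number of such monomials is 8 * 5 = 40

40


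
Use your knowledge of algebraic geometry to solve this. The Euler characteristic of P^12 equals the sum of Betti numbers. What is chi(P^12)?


The complex projective space P^12 has one cell in each even real dimension 0, 2, ..., 24.
The cohomology groups are H^{2k}(P^12) = Z for k = 0,...,12, and 0 otherwise.
Euler characteristic = sum of Betti numbers = 1 per even-dimensional cohomology group.
chi(P^12) = 12 + 1 = 13

13


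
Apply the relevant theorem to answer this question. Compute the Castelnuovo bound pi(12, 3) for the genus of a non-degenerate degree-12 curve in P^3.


Castelnuovo's bound: write d - 1 = m(r-1) + epsilon with 0 <= epsilon < r-1.
d - 1 = 12 - 1 = 11
r - 1 = 3 - 1 = 2
11 = 5*2 + 1, so m = 5, epsilon = 1
pi(d, r) = m(m-1)(r-1)/2 + m*epsilon
= 5*4*2/2 + 5*1
= 40/2 + 5
= 20 + 5 = 25

25


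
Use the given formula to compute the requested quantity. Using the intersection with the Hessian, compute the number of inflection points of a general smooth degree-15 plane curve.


For a general smooth plane curve C of degree d, the inflection points are
the intersection of C with its Hessian curve, which has degree 3(d-2).
By Bezout, the total intersection number is d * 3(d-2) = 15 * 39 = 585.
For a general curve every flex is ordinary, so each contributes
multiplicity 1 to C·Hess(C), and the number of distinct inflection
points is 3d(d-2).
Inflection points = 3*15*(15-2) = 3*15*13 = 585

585


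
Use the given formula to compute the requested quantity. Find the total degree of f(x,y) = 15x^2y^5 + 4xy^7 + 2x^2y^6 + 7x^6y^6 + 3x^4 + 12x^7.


Examine each term for its total degree (sum of exponents).
  Term '15x^2y^5' has total degree 2+5 = 7.
  Term '4xy^7' has total degree 1+7 = 8.
  Term '2x^2y^6' has total degree 2+6 = 8.
  Term '7x^6y^6' has total degree 6+6 = 12.
  Term '3x^4' has total degree 4+0 = 4.
  Term '12x^7' has total degree 7+0 = 7.
The maximum total degree among all terms is 12.

12


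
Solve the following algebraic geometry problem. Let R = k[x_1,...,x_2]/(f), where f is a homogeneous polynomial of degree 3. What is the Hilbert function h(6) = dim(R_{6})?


For R = k[x_1,...,x_n]/(f) with f homogeneous of degree e:
The Hilbert series is (1 - t^e)/(1 - t)^n.
So h(d) = C(d+n-1, n-1) - C(d-e+n-1, n-1) for d >= e.
With n=2, e=3, d=6:
C(6+2-1, 2-1) = C(7, 1) = 7
C(6-3+2-1, 2-1) = C(4, 1) = 4
h(6) = 7 - 4 = 3

3


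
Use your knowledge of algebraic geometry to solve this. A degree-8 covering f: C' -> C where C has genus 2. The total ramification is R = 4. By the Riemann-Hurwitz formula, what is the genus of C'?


Riemann-Hurwitz formula: 2g' - 2 = d(2g - 2) + R
Given: d = 8, g = 2, R = 4
2g' - 2 = 8*(2*2 - 2) + 4
2g' - 2 = 8*2 + 4
2g' - 2 = 16 + 4 = 20
2g' = 22
g' = 11

11


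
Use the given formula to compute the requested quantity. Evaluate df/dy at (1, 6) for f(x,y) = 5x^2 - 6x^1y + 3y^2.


df/dy = (-6)*x^1 + 2*3*y^1
At (1,6): (-6)*1^1 + 2*3*6^1
= -6 + 36
= 30

30


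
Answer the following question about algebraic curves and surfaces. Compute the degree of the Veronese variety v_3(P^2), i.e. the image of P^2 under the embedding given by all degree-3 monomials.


The Veronese variety v_3(P^2) has degree d^r.
d^r = 3^2 = 9

9


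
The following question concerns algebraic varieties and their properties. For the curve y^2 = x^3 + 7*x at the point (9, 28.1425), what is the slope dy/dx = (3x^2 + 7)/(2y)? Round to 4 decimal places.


Using implicit differentiation of y^2 = x^3 + 7*x:
2y * dy/dx = 3x^2 + 7
dy/dx = (3x^2 + 7)/(2y)
Numerator: 3*9^2 + 7 = 250
Denominator: 2*28.1425 = 56.285
dy/dx = 250/56.285 = 4.4417

4.4417


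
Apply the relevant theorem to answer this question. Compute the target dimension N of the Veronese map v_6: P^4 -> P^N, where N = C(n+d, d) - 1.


The Veronese embedding v_d: P^n -> P^N maps each point to all
degree-d monomials in n+1 homogeneous coordinates.
N = C(n+d, d) - 1
N = C(4+6, 6) - 1
N = C(10, 6) - 1
C(10, 6) = 210
N = 210 - 1 = 209

209


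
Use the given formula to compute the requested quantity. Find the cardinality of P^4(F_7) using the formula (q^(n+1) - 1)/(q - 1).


P^4(F_7) has (q^(n+1) - 1)/(q - 1) points.
= 7^4 + 7^3 + 7^2 + 7^1 + 7^0
= 2401 + 343 + 49 + 7 + 1
= 2801

2801


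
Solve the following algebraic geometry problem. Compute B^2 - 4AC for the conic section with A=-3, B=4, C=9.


The discriminant of a conic Ax^2 + Bxy + Cy^2 + ... = 0 is B^2 - 4AC.
B^2 = 4^2 = 16
4AC = 4*(-3)*9 = -108
Discriminant = 16 + 108 = 124

124


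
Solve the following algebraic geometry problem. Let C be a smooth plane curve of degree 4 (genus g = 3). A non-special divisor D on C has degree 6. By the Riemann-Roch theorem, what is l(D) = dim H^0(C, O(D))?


First, compute the genus of a smooth plane curve of degree 4:
g = (d-1)(d-2)/2 = (4-1)(4-2)/2 = 3
For a non-special divisor D (i.e., h^1(D) = 0), Riemann-Roch gives:
l(D) = deg(D) - g + 1
Since deg(D) = 6 >= 2g - 1 = 5, D is non-special.
l(D) = 6 - 3 + 1 = 4

4


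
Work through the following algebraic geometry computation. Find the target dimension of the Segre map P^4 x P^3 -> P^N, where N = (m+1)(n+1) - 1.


The Segre embedding maps P^m x P^n into P^N via
all products of coordinates from each factor.
N = (m+1)(n+1) - 1
N = (4+1)(3+1) - 1
N = 5*4 - 1
N = 20 - 1 = 19

19


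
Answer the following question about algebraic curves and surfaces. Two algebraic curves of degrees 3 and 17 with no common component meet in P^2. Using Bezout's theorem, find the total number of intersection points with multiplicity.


Bezout's theorem states the intersection count equals the product of degrees.
Intersection count = 3 * 17 = 51

51


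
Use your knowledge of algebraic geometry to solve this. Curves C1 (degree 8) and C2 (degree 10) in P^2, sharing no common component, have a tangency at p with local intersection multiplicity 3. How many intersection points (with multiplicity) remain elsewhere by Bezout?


By Bezout's theorem, the total intersection number is d1 * d2.
Total = 8 * 10 = 80
Intersection multiplicity at p = 3
Remaining intersections = 80 - 3 = 77

77


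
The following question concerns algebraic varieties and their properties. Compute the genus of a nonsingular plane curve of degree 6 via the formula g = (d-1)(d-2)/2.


Using the genus formula for smooth plane curves:
g = (d-1)(d-2)/2
g = (6-1)(6-2)/2
g = 5*4/2
g = 20/2 = 10

10


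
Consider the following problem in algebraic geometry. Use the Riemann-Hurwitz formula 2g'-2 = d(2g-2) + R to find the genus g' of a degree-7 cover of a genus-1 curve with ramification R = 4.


Riemann-Hurwitz formula: 2g' - 2 = d(2g - 2) + R
Given: d = 7, g = 1, R = 4
2g' - 2 = 7*(2*1 - 2) + 4
2g' - 2 = 7*0 + 4
2g' - 2 = 0 + 4 = 4
2g' = 6
g' = 3

3


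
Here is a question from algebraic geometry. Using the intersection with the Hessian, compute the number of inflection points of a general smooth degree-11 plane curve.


For a general smooth plane curve C of degree d, the inflection points are
the intersection of C with its Hessian curve, which has degree 3(d-2).
By Bezout, the total intersection number is d * 3(d-2) = 11 * 27 = 297.
For a general curve every flex is ordinary, so each contributes
multiplicity 1 to C·Hess(C), and the number of distinct inflection
points is 3d(d-2).
Inflection points = 3*11*(11-2) = 3*11*9 = 297

297


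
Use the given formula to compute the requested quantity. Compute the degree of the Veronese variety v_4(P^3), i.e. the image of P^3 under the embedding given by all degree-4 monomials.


The Veronese variety v_4(P^3) has degree d^r.
d^r = 4^3 = 64

64


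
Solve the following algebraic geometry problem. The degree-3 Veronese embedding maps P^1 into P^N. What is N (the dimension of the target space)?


The Veronese embedding v_d: P^n -> P^N maps each point to all
degree-d monomials in n+1 homogeneous coordinates.
N = C(n+d, d) - 1
N = C(1+3, 3) - 1
N = C(4, 3) - 1
C(4, 3) = 4
N = 4 - 1 = 3

3


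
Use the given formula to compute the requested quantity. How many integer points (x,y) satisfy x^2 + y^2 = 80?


Systematically check integer values of x where x^2 <= 80.
For each valid x, check if 80 - x^2 is a perfect square.
x=4: 80 - 16 = 64, sqrt = 8 (valid)
x=8: 80 - 64 = 16, sqrt = 4 (valid)
Total integer solutions found: 8

8


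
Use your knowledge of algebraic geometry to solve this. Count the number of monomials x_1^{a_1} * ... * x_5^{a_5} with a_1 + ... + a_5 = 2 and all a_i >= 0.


The number of degree-2 monomials in 5 variables is C(d+n-1, n-1).
= C(2+5-1, 5-1) = C(6, 4)
= 15

15


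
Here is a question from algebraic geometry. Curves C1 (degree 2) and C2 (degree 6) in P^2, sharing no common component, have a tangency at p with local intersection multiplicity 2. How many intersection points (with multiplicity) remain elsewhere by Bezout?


By Bezout's theorem, the total intersection number is d1 * d2.
Total = 2 * 6 = 12
Intersection multiplicity at p = 2
Remaining intersections = 12 - 2 = 10

10


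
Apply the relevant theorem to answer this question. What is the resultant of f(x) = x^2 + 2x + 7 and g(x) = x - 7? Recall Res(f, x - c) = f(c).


For Res(f, x - c), we evaluate f at x = c.
f(7) = 7^2 + 2*7 + 7
= 49 + 14 + 7
= 63 + 7 = 70
Res(f, g) = 70

70


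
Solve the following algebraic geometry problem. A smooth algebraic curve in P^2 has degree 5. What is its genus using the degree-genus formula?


Using the genus formula for smooth plane curves:
g = (d-1)(d-2)/2
g = (5-1)(5-2)/2
g = 4*3/2
g = 12/2 = 6

6


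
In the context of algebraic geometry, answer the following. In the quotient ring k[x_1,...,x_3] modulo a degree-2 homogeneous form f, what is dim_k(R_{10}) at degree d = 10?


For R = k[x_1,...,x_n]/(f) with f homogeneous of degree e:
The Hilbert series is (1 - t^e)/(1 - t)^n.
So h(d) = C(d+n-1, n-1) - C(d-e+n-1, n-1) for d >= e.
With n=3, e=2, d=10:
C(10+3-1, 3-1) = C(12, 2) = 66
C(10-2+3-1, 3-1) = C(10, 2) = 45
h(10) = 66 - 45 = 21

21


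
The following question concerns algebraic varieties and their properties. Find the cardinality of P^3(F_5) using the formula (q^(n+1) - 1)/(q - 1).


P^3(F_5) has (q^(n+1) - 1)/(q - 1) points.
= 5^3 + 5^2 + 5^1 + 5^0
= 125 + 25 + 5 + 1
= 156

156


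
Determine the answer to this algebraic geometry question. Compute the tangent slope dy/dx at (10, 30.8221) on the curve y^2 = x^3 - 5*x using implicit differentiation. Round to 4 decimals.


Using implicit differentiation of y^2 = x^3 - 5*x:
2y * dy/dx = 3x^2 - 5
dy/dx = (3x^2 - 5)/(2y)
Numerator: 3*10^2 - 5 = 295
Denominator: 2*30.8221 = 61.6442
dy/dx = 295/61.6442 = 4.7855

4.7855


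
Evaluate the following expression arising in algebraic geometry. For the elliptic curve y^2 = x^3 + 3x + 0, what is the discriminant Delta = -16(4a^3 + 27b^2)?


Compute each component:
4a^3 = 4*3^3 = 4*27 = 108
27b^2 = 27*0^2 = 27*0 = 0
4a^3 + 27b^2 = 108 + 0 = 108
Delta = -16*108 = -1728

-1728


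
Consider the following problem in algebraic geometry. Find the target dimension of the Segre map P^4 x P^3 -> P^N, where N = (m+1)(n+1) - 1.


The Segre embedding maps P^m x P^n into P^N via
all products of coordinates from each factor.
N = (m+1)(n+1) - 1
N = (4+1)(3+1) - 1
N = 5*4 - 1
N = 20 - 1 = 19

19


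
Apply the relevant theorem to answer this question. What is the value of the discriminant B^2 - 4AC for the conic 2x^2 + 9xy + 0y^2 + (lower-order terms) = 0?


The discriminant of a conic Ax^2 + Bxy + Cy^2 + ... = 0 is B^2 - 4AC.
B^2 = 9^2 = 81
4AC = 4*2*0 = 0
Discriminant = 81 + 0 = 81

81


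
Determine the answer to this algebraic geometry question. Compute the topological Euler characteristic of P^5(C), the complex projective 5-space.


The complex projective space P^5 has one cell in each even real dimension 0, 2, ..., 10.
The cohomology groups are H^{2k}(P^5) = Z for k = 0,...,5, and 0 otherwise.
Euler characteristic = sum of Betti numbers = 1 per even-dimensional cohomology group.
chi(P^5) = 5 + 1 = 6

6


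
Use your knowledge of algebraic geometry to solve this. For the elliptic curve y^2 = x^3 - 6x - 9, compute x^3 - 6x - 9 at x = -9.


Compute x^3 - 6x - 9 at x = -9:
x^3 = (-9)^3 = -729
(-6)*x = (-6)*(-9) = 54
Sum: -729 + 54 - 9 = -684

-684


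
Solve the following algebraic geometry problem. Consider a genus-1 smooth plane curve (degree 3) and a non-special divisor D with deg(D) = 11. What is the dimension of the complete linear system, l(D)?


First, compute the genus of a smooth plane curve of degree 3:
g = (d-1)(d-2)/2 = (3-1)(3-2)/2 = 1
For a non-special divisor D (i.e., h^1(D) = 0), Riemann-Roch gives:
l(D) = deg(D) - g + 1
Since deg(D) = 11 >= 2g - 1 = 1, D is non-special.
l(D) = 11 - 1 + 1 = 11

11


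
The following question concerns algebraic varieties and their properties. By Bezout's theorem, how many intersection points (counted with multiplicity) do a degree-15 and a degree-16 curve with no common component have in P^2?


Bezout's theorem states the intersection count equals the product of degrees.
Intersection count = 15 * 16 = 240

240


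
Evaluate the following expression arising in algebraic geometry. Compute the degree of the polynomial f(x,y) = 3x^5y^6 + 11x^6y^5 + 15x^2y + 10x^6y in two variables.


Examine each term for its total degree (sum of exponents).
  Term '3x^5y^6' has total degree 5+6 = 11.
  Term '11x^6y^5' has total degree 6+5 = 11.
  Term '15x^2y' has total degree 2+1 = 3.
  Term '10x^6y' has total degree 6+1 = 7.
The maximum total degree among all terms is 11.

11


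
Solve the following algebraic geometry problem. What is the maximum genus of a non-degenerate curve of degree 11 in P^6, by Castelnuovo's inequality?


Castelnuovo's bound: write d - 1 = m(r-1) + epsilon with 0 <= epsilon < r-1.
d - 1 = 11 - 1 = 10
r - 1 = 6 - 1 = 5
10 = 2*5 + 0, so m = 2, epsilon = 0
pi(d, r) = m(m-1)(r-1)/2 + m*epsilon
= 2*1*5/2 + 2*0
= 10/2 + 0
= 5 + 0 = 5

5


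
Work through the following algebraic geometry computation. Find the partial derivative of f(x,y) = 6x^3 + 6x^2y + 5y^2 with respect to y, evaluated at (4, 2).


df/dy = 6*x^2 + 2*5*y^1
At (4,2): 6*4^2 + 2*5*2^1
= 96 + 20
= 116

116


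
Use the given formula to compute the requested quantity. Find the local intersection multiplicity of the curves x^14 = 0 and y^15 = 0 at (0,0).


The intersection multiplicity of V(x^a) and V(y^b) at the origin is:
I(O; V(x^14), V(y^15)) = dim_k(k[x,y]/(x^14, y^15))
A basis for k[x,y]/(x^14, y^15) is the set of monomials x^i * y^j
where 0 <= i < 14 and 0 <= j < 15.
The number of such monomials is 14 * 15 = 210

210


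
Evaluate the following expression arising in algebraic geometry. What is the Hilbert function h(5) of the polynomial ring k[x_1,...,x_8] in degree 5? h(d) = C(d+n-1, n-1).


The Hilbert function for the polynomial ring in 8 variables is:
h(d) = C(d+n-1, n-1)
h(5) = C(5+8-1, 8-1) = C(12, 7)
= 12! / (7! * 5!)
= 792

792


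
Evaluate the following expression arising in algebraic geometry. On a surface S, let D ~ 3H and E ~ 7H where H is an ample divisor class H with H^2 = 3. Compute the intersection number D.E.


Using bilinearity of the intersection pairing on a surface S:
(aH).(bH) = ab * (H.H)
We have H^2 = 3.
D.E = (3H).(7H) = 3*7*3
= 21*3
= 63

63


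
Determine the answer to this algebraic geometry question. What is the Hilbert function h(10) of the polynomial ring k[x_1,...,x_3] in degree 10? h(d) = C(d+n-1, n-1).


The Hilbert function for the polynomial ring in 3 variables is:
h(d) = C(d+n-1, n-1)
h(10) = C(10+3-1, 3-1) = C(12, 2)
= 12! / (2! * 10!)
= 66

66


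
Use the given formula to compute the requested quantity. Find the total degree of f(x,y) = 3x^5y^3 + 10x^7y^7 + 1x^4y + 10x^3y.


Examine each term for its total degree (sum of exponents).
  Term '3x^5y^3' has total degree 5+3 = 8.
  Term '10x^7y^7' has total degree 7+7 = 14.
  Term '1x^4y' has total degree 4+1 = 5.
  Term '10x^3y' has total degree 3+1 = 4.
The maximum total degree among all terms is 14.

14


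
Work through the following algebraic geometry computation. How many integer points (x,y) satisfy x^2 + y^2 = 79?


Systematically check integer values of x where x^2 <= 79.
For each valid x, check if 79 - x^2 is a perfect square.
Total integer solutions found: 0

0


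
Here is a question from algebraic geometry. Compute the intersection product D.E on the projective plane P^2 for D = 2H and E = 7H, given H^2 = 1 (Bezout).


Using bilinearity of the intersection pairing on the projective plane P^2:
(aH).(bH) = ab * (H.H)
We have H^2 = 1 (Bezout).
D.E = (2H).(7H) = 2*7*1
= 14*1
= 14

14


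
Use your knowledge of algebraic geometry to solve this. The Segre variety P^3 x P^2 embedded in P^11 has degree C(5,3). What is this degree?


The degree of the Segre variety P^3 x P^2 is C(m+n, m).
= C(5, 3)
= 10

10


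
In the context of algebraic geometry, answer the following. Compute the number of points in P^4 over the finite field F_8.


P^4(F_8) has (q^(n+1) - 1)/(q - 1) points.
= 8^4 + 8^3 + 8^2 + 8^1 + 8^0
= 4096 + 512 + 64 + 8 + 1
= 4681

4681


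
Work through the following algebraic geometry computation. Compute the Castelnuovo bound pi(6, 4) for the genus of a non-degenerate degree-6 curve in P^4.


Castelnuovo's bound: write d - 1 = m(r-1) + epsilon with 0 <= epsilon < r-1.
d - 1 = 6 - 1 = 5
r - 1 = 4 - 1 = 3
5 = 1*3 + 2, so m = 1, epsilon = 2
pi(d, r) = m(m-1)(r-1)/2 + m*epsilon
= 1*0*3/2 + 1*2
= 0/2 + 2
= 0 + 2 = 2

2


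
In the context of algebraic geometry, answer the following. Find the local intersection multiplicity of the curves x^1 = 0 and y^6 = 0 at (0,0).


The intersection multiplicity of V(x^a) and V(y^b) at the origin is:
I(O; V(x^1), V(y^6)) = dim_k(k[x,y]/(x^1, y^6))
A basis for k[x,y]/(x^1, y^6) is the set of monomials x^i * y^j
where 0 <= i < 1 and 0 <= j < 6.
The number of such monomials is 1 * 6 = 6

6


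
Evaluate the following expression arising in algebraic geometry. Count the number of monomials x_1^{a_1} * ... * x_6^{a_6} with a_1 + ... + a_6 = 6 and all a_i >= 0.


The number of degree-6 monomials in 6 variables is C(d+n-1, n-1).
= C(6+6-1, 6-1) = C(11, 5)
= 462

462


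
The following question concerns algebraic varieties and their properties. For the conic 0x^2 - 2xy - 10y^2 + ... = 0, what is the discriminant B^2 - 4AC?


The discriminant of a conic Ax^2 + Bxy + Cy^2 + ... = 0 is B^2 - 4AC.
B^2 = (-2)^2 = 4
4AC = 4*0*(-10) = 0
Discriminant = 4 + 0 = 4

4


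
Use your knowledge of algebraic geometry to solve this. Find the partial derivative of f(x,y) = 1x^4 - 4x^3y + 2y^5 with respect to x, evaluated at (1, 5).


df/dx = 4*1*x^3 + 3*(-4)*x^2*y
At (1,5): 4*1*1^3 + 3*(-4)*1^2*5
= 4 - 60
= -56

-56


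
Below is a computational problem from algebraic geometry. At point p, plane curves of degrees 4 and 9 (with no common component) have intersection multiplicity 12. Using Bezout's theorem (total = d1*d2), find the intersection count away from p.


By Bezout's theorem, the total intersection number is d1 * d2.
Total = 4 * 9 = 36
Intersection multiplicity at p = 12
Remaining intersections = 36 - 12 = 24

24


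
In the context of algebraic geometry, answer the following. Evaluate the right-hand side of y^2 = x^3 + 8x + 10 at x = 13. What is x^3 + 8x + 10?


Compute x^3 + 8x + 10 at x = 13:
x^3 = 13^3 = 2197
8*x = 8*13 = 104
Sum: 2197 + 104 + 10 = 2311

2311


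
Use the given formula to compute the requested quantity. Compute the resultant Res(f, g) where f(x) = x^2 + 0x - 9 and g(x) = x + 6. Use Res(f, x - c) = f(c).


For Res(f, x - c), we evaluate f at x = c.
f(-6) = (-6)^2 + 0*(-6) - 9
= 36 + 0 - 9
= 36 - 9 = 27
Res(f, g) = 27

27


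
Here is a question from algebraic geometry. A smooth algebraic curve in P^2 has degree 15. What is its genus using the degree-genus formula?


Using the genus formula for smooth plane curves:
g = (d-1)(d-2)/2
g = (15-1)(15-2)/2
g = 14*13/2
g = 182/2 = 91

91


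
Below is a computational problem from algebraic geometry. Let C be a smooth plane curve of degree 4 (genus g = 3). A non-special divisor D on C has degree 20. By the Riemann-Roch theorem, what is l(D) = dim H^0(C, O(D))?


First, compute the genus of a smooth plane curve of degree 4:
g = (d-1)(d-2)/2 = (4-1)(4-2)/2 = 3
For a non-special divisor D (i.e., h^1(D) = 0), Riemann-Roch gives:
l(D) = deg(D) - g + 1
Since deg(D) = 20 >= 2g - 1 = 5, D is non-special.
l(D) = 20 - 3 + 1 = 18

18


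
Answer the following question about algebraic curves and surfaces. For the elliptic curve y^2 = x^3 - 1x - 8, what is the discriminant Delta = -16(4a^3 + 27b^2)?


Compute each component:
4a^3 = 4*(-1)^3 = 4*(-1) = -4
27b^2 = 27*(-8)^2 = 27*64 = 1728
4a^3 + 27b^2 = -4 + 1728 = 1724
Delta = -16*1724 = -27584

-27584


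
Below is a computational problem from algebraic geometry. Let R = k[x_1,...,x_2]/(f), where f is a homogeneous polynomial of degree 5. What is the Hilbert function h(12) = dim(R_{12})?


For R = k[x_1,...,x_n]/(f) with f homogeneous of degree e:
The Hilbert series is (1 - t^e)/(1 - t)^n.
So h(d) = C(d+n-1, n-1) - C(d-e+n-1, n-1) for d >= e.
With n=2, e=5, d=12:
C(12+2-1, 2-1) = C(13, 1) = 13
C(12-5+2-1, 2-1) = C(8, 1) = 8
h(12) = 13 - 8 = 5

5


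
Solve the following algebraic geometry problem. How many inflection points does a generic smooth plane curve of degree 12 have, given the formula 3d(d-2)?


For a general smooth plane curve C of degree d, the inflection points are
the intersection of C with its Hessian curve, which has degree 3(d-2).
By Bezout, the total intersection number is d * 3(d-2) = 12 * 30 = 360.
For a general curve every flex is ordinary, so each contributes
multiplicity 1 to C·Hess(C), and the number of distinct inflection
points is 3d(d-2).
Inflection points = 3*12*(12-2) = 3*12*10 = 360

360


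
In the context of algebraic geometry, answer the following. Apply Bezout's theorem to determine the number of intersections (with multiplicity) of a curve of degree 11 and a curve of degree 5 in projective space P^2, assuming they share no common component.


Bezout's theorem states the intersection count equals the product of degrees.
Intersection count = 11 * 5 = 55

55


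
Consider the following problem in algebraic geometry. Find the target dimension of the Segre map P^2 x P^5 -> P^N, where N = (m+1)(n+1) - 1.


The Segre embedding maps P^m x P^n into P^N via
all products of coordinates from each factor.
N = (m+1)(n+1) - 1
N = (2+1)(5+1) - 1
N = 3*6 - 1
N = 18 - 1 = 17

17


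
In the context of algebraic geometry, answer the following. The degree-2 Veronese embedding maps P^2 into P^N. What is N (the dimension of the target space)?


The Veronese embedding v_d: P^n -> P^N maps each point to all
degree-d monomials in n+1 homogeneous coordinates.
N = C(n+d, d) - 1
N = C(2+2, 2) - 1
N = C(4, 2) - 1
C(4, 2) = 6
N = 6 - 1 = 5

5


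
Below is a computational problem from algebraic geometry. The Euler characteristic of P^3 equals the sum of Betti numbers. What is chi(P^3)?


The complex projective space P^3 has one cell in each even real dimension 0, 2, ..., 6.
The cohomology groups are H^{2k}(P^3) = Z for k = 0,...,3, and 0 otherwise.
Euler characteristic = sum of Betti numbers = 1 per even-dimensional cohomology group.
chi(P^3) = 3 + 1 = 4

4


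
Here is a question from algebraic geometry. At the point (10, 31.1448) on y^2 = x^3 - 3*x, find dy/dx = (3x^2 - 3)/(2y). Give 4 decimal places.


Using implicit differentiation of y^2 = x^3 - 3*x:
2y * dy/dx = 3x^2 - 3
dy/dx = (3x^2 - 3)/(2y)
Numerator: 3*10^2 - 3 = 297
Denominator: 2*31.1448 = 62.2896
dy/dx = 297/62.2896 = 4.7681

4.7681


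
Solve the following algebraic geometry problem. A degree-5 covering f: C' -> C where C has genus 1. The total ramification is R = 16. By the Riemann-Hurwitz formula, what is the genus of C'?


Riemann-Hurwitz formula: 2g' - 2 = d(2g - 2) + R
Given: d = 5, g = 1, R = 16
2g' - 2 = 5*(2*1 - 2) + 16
2g' - 2 = 5*0 + 16
2g' - 2 = 0 + 16 = 16
2g' = 18
g' = 9

9


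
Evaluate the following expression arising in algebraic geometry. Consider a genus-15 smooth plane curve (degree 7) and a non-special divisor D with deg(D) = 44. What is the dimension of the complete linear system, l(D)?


First, compute the genus of a smooth plane curve of degree 7:
g = (d-1)(d-2)/2 = (7-1)(7-2)/2 = 15
For a non-special divisor D (i.e., h^1(D) = 0), Riemann-Roch gives:
l(D) = deg(D) - g + 1
Since deg(D) = 44 >= 2g - 1 = 29, D is non-special.
l(D) = 44 - 15 + 1 = 30

30


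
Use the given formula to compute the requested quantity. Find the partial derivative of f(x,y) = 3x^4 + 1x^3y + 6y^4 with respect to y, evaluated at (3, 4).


df/dy = 1*x^3 + 4*6*y^3
At (3,4): 1*3^3 + 4*6*4^3
= 27 + 1536
= 1563

1563


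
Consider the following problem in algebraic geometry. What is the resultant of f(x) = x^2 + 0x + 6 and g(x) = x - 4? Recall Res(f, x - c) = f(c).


For Res(f, x - c), we evaluate f at x = c.
f(4) = 4^2 + 0*4 + 6
= 16 + 0 + 6
= 16 + 6 = 22
Res(f, g) = 22

22


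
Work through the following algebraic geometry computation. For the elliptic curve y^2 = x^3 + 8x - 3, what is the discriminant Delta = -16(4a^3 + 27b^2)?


Compute each component:
4a^3 = 4*8^3 = 4*512 = 2048
27b^2 = 27*(-3)^2 = 27*9 = 243
4a^3 + 27b^2 = 2048 + 243 = 2291
Delta = -16*2291 = -36656

-36656


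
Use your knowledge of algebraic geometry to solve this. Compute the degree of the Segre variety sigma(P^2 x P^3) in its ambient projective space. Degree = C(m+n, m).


The degree of the Segre variety P^2 x P^3 is C(m+n, m).
= C(5, 2)
= 10

10


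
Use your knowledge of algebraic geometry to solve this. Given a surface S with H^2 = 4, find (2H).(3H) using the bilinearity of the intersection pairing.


Using bilinearity of the intersection pairing on a surface S:
(aH).(bH) = ab * (H.H)
We have H^2 = 4.
D.E = (2H).(3H) = 2*3*4
= 6*4
= 24

24


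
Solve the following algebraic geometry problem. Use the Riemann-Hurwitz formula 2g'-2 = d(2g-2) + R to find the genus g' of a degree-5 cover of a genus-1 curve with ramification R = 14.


Riemann-Hurwitz formula: 2g' - 2 = d(2g - 2) + R
Given: d = 5, g = 1, R = 14
2g' - 2 = 5*(2*1 - 2) + 14
2g' - 2 = 5*0 + 14
2g' - 2 = 0 + 14 = 14
2g' = 16
g' = 8

8


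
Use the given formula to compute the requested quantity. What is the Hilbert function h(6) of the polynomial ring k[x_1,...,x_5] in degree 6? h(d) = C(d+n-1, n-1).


The Hilbert function for the polynomial ring in 5 variables is:
h(d) = C(d+n-1, n-1)
h(6) = C(6+5-1, 5-1) = C(10, 4)
= 10! / (4! * 6!)
= 210

210


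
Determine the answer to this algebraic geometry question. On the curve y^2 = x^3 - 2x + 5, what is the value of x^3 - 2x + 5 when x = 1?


Compute x^3 - 2x + 5 at x = 1:
x^3 = 1^3 = 1
(-2)*x = (-2)*1 = -2
Sum: 1 - 2 + 5 = 4

4


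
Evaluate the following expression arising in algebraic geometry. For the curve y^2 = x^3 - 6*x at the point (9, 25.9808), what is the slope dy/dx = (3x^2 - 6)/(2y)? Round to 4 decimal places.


Using implicit differentiation of y^2 = x^3 - 6*x:
2y * dy/dx = 3x^2 - 6
dy/dx = (3x^2 - 6)/(2y)
Numerator: 3*9^2 - 6 = 237
Denominator: 2*25.9808 = 51.9616
dy/dx = 237/51.9616 = 4.5611

4.5611


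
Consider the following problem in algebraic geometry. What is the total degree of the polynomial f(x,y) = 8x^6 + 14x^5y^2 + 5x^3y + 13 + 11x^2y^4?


Examine each term for its total degree (sum of exponents).
  Term '8x^6' has total degree 6+0 = 6.
  Term '14x^5y^2' has total degree 5+2 = 7.
  Term '5x^3y' has total degree 3+1 = 4.
  Term '13' has total degree 0+0 = 0.
  Term '11x^2y^4' has total degree 2+4 = 6.
The maximum total degree among all terms is 7.

7


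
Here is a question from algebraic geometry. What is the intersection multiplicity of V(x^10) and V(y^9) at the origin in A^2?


The intersection multiplicity of V(x^a) and V(y^b) at the origin is:
I(O; V(x^10), V(y^9)) = dim_k(k[x,y]/(x^10, y^9))
A basis for k[x,y]/(x^10, y^9) is the set of monomials x^i * y^j
where 0 <= i < 10 and 0 <= j < 9.
The number of such monomials is 10 * 9 = 90

90


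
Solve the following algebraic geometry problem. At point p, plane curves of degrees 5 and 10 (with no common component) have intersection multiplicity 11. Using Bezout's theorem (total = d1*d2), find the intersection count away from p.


By Bezout's theorem, the total intersection number is d1 * d2.
Total = 5 * 10 = 50
Intersection multiplicity at p = 11
Remaining intersections = 50 - 11 = 39

39


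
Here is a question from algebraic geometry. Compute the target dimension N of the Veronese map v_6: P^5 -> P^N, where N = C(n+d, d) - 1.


The Veronese embedding v_d: P^n -> P^N maps each point to all
degree-d monomials in n+1 homogeneous coordinates.
N = C(n+d, d) - 1
N = C(5+6, 6) - 1
N = C(11, 6) - 1
C(11, 6) = 462
N = 462 - 1 = 461

461


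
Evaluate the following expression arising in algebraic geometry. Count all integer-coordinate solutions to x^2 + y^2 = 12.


Systematically check integer values of x where x^2 <= 12.
For each valid x, check if 12 - x^2 is a perfect square.
Total integer solutions found: 0

0


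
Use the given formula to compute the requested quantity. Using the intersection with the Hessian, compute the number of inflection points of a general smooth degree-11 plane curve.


For a general smooth plane curve C of degree d, the inflection points are
the intersection of C with its Hessian curve, which has degree 3(d-2).
By Bezout, the total intersection number is d * 3(d-2) = 11 * 27 = 297.
For a general curve every flex is ordinary, so each contributes
multiplicity 1 to C·Hess(C), and the number of distinct inflection
points is 3d(d-2).
Inflection points = 3*11*(11-2) = 3*11*9 = 297

297


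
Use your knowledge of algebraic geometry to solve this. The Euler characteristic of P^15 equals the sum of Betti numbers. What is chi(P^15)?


The complex projective space P^15 has one cell in each even real dimension 0, 2, ..., 30.
The cohomology groups are H^{2k}(P^15) = Z for k = 0,...,15, and 0 otherwise.
Euler characteristic = sum of Betti numbers = 1 per even-dimensional cohomology group.
chi(P^15) = 15 + 1 = 16

16


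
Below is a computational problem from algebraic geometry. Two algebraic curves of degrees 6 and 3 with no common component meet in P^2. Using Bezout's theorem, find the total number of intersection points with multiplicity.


Bezout's theorem states the intersection count equals the product of degrees.
Intersection count = 6 * 3 = 18

18


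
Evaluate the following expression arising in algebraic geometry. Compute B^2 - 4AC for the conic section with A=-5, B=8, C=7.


The discriminant of a conic Ax^2 + Bxy + Cy^2 + ... = 0 is B^2 - 4AC.
B^2 = 8^2 = 64
4AC = 4*(-5)*7 = -140
Discriminant = 64 + 140 = 204

204
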